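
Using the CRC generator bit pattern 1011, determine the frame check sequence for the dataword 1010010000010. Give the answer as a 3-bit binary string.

010

Append 3 zeros: 1010010000010000. Divide by 1011 (XOR where the leading bit is 1):
  pos 0: 1010 XOR 1011 = 0001
  pos 3: 1010 XOR 1011 = 0001
  pos 6: 1000 XOR 1011 = 0011
  pos 8: 1101 XOR 1011 = 0110
  pos 9: 1100 XOR 1011 = 0111
  pos 10: 1110 XOR 1011 = 0101
  pos 11: 1010 XOR 1011 = 0001
Remainder (last 3 bits) = 010. This is the CRC / FCS.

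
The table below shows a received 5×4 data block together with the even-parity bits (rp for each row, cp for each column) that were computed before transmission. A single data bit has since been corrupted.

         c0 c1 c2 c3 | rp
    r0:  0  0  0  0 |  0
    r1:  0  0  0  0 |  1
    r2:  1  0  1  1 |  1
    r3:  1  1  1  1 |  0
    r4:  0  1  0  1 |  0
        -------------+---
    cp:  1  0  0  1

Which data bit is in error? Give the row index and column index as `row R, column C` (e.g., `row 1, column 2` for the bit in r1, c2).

Recompute each row's even parity and compare to rp:
  r0: data parity 0, sent rp 0 → ok
  r1: data parity 0, sent rp 1 → mismatch
  r2: data parity 1, sent rp 1 → ok
  r3: data parity 0, sent rp 0 → ok
  r4: data parity 0, sent rp 0 → ok
Recompute each column's even parity and compare to cp:
  c0: data parity 0, sent cp 1 → mismatch
  c1: data parity 0, sent cp 0 → ok
  c2: data parity 0, sent cp 0 → ok
  c3: data parity 1, sent cp 1 → ok
Exactly one row (r1) and one column (c0) fail → the flipped bit is at their intersection.

row 1, column 0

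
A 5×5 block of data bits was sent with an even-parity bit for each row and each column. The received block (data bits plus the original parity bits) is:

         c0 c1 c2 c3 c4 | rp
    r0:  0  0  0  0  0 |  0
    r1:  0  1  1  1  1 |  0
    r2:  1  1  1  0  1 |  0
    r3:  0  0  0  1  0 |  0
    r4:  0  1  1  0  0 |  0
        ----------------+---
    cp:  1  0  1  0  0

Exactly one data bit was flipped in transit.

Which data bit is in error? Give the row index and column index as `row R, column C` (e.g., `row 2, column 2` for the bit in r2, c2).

row 3, column 1

Recompute each row's even parity and compare to rp:
  r0: data parity 0, sent rp 0 → ok
  r1: data parity 0, sent rp 0 → ok
  r2: data parity 0, sent rp 0 → ok
  r3: data parity 1, sent rp 0 → mismatch
  r4: data parity 0, sent rp 0 → ok
Recompute each column's even parity and compare to cp:
  c0: data parity 1, sent cp 1 → ok
  c1: data parity 1, sent cp 0 → mismatch
  c2: data parity 1, sent cp 1 → ok
  c3: data parity 0, sent cp 0 → ok
  c4: data parity 0, sent cp 0 → ok
Exactly one row (r3) and one column (c1) fail → the flipped bit is at their intersection.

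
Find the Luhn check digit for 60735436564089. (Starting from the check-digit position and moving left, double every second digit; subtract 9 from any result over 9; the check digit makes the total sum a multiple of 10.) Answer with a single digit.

3

Partial digits right→left: 9 8 0 4 6 5 6 3 4 5 3 7 0 6
Double every second digit counting from the check-digit position (so the 1st, 3rd, 5th, ... of the partial from the right).
  doubled (with −9 where >9): 9 0 3 3 8 6 0 → sum 29
  kept as-is: 8 4 5 3 5 7 6 → sum 38
Total = 29 + 38 = 67.
Check digit = (10 − (67 mod 10)) mod 10 = 3.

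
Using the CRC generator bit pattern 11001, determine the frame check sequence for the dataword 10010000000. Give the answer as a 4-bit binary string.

0001

Append 4 zeros: 100100000000000. Divide by 11001 (XOR where the leading bit is 1):
  pos 0: 10010 XOR 11001 = 01011
  pos 1: 10110 XOR 11001 = 01111
  pos 2: 11110 XOR 11001 = 00111
  pos 4: 11100 XOR 11001 = 00101
  pos 6: 10100 XOR 11001 = 01101
  pos 7: 11010 XOR 11001 = 00011
  pos 10: 11000 XOR 11001 = 00001
Remainder (last 4 bits) = 0001. This is the CRC / FCS.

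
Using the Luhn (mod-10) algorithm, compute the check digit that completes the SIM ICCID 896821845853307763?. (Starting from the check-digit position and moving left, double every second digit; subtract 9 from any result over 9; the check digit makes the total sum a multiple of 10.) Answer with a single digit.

0

Partial digits right→left: 3 6 7 7 0 3 3 5 8 5 4 8 1 2 8 6 9 8
Double every second digit counting from the check-digit position (so the 1st, 3rd, 5th, ... of the partial from the right).
  doubled (with −9 where >9): 6 5 0 6 7 8 2 7 9 → sum 50
  kept as-is: 6 7 3 5 5 8 2 6 8 → sum 50
Total = 50 + 50 = 100.
Check digit = (10 − (100 mod 10)) mod 10 = 0.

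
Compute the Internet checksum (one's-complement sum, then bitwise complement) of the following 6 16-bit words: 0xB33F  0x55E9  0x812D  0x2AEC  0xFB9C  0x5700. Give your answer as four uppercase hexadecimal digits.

One's-complement addition (fold any carry out of bit 15 back into bit 0):
  0xB33F + 0x55E9 = 0x10928 → wrap carry → 0x0929
  0x0929 + 0x812D = 0x08A56
  0x8A56 + 0x2AEC = 0x0B542
  0xB542 + 0xFB9C = 0x1B0DE → wrap carry → 0xB0DF
  0xB0DF + 0x5700 = 0x107DF → wrap carry → 0x07E0
One's-complement sum = 0x07E0.
Checksum = ~0x07E0 & 0xFFFF = 0xF81F.

F81F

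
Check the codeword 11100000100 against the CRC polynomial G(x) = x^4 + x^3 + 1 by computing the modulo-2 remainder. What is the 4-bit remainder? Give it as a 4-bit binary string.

Modulo-2 division of 11100000100 by 11001:
  pos 0: 11100 XOR 11001 = 00101
  pos 2: 10100 XOR 11001 = 01101
  pos 3: 11010 XOR 11001 = 00011
  pos 6: 11100 XOR 11001 = 00101
Remainder = 0101 (nonzero — an error is detected).

0101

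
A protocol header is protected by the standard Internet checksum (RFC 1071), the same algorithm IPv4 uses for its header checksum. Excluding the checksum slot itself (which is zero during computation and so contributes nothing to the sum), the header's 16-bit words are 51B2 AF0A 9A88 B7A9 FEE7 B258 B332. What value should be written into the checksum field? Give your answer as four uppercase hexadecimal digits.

One's-complement addition (fold any carry out of bit 15 back into bit 0):
  0x51B2 + 0xAF0A = 0x100BC → wrap carry → 0x00BD
  0x00BD + 0x9A88 = 0x09B45
  0x9B45 + 0xB7A9 = 0x152EE → wrap carry → 0x52EF
  0x52EF + 0xFEE7 = 0x151D6 → wrap carry → 0x51D7
  0x51D7 + 0xB258 = 0x1042F → wrap carry → 0x0430
  0x0430 + 0xB332 = 0x0B762
One's-complement sum = 0xB762.
Checksum = ~0xB762 & 0xFFFF = 0x489D.

489D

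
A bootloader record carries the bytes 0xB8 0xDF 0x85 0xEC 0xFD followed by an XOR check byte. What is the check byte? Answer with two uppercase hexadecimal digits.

F3

XOR the bytes together:
  start with 0xB8
  0xB8 ⊕ 0xDF = 0x67
  0x67 ⊕ 0x85 = 0xE2
  0xE2 ⊕ 0xEC = 0x0E
  0x0E ⊕ 0xFD = 0xF3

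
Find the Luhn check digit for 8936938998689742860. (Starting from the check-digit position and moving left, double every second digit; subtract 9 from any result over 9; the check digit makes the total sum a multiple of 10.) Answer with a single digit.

7

Partial digits right→left: 0 6 8 2 4 7 9 8 6 8 9 9 8 3 9 6 3 9 8
Double every second digit counting from the check-digit position (so the 1st, 3rd, 5th, ... of the partial from the right).
  doubled (with −9 where >9): 0 7 8 9 3 9 7 9 6 7 → sum 65
  kept as-is: 6 2 7 8 8 9 3 6 9 → sum 58
Total = 65 + 58 = 123.
Check digit = (10 − (123 mod 10)) mod 10 = 7.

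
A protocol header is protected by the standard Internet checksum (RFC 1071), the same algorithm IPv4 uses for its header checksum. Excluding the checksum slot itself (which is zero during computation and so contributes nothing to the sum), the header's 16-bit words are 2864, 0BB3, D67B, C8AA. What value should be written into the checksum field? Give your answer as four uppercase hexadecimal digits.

One's-complement addition (fold any carry out of bit 15 back into bit 0):
  0x2864 + 0x0BB3 = 0x03417
  0x3417 + 0xD67B = 0x10A92 → wrap carry → 0x0A93
  0x0A93 + 0xC8AA = 0x0D33D
One's-complement sum = 0xD33D.
Checksum = ~0xD33D & 0xFFFF = 0x2CC2.

2CC2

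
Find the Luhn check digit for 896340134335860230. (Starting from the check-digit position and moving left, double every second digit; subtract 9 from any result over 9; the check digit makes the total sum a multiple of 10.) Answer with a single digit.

Partial digits right→left: 0 3 2 0 6 8 5 3 3 4 3 1 0 4 3 6 9 8
Double every second digit counting from the check-digit position (so the 1st, 3rd, 5th, ... of the partial from the right).
  doubled (with −9 where >9): 0 4 3 1 6 6 0 6 9 → sum 35
  kept as-is: 3 0 8 3 4 1 4 6 8 → sum 37
Total = 35 + 37 = 72.
Check digit = (10 − (72 mod 10)) mod 10 = 8.

8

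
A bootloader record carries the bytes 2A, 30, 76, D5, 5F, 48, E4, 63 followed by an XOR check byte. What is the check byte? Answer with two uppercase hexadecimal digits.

29

XOR the bytes together:
  start with 0x2A
  0x2A ⊕ 0x30 = 0x1A
  0x1A ⊕ 0x76 = 0x6C
  0x6C ⊕ 0xD5 = 0xB9
  0xB9 ⊕ 0x5F = 0xE6
  0xE6 ⊕ 0x48 = 0xAE
  0xAE ⊕ 0xE4 = 0x4A
  0x4A ⊕ 0x63 = 0x29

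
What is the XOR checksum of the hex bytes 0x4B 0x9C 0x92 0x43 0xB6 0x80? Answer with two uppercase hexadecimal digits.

XOR the bytes together:
  start with 0x4B
  0x4B ⊕ 0x9C = 0xD7
  0xD7 ⊕ 0x92 = 0x45
  0x45 ⊕ 0x43 = 0x06
  0x06 ⊕ 0xB6 = 0xB0
  0xB0 ⊕ 0x80 = 0x30

30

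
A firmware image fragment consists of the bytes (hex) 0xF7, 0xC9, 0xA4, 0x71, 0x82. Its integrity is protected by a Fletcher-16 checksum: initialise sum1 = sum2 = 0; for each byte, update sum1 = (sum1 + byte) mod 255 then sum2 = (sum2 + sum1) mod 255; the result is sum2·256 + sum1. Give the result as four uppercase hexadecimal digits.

525A

Running sums (mod 255):
  after byte 0 (0xF7): sum1=247, sum2=247
  after byte 1 (0xC9): sum1=193, sum2=185
  after byte 2 (0xA4): sum1=102, sum2=32
  after byte 3 (0x71): sum1=215, sum2=247
  after byte 4 (0x82): sum1=90, sum2=82
Checksum = sum2·256 + sum1 = 82·256 + 90 = 21082 = 0x525A.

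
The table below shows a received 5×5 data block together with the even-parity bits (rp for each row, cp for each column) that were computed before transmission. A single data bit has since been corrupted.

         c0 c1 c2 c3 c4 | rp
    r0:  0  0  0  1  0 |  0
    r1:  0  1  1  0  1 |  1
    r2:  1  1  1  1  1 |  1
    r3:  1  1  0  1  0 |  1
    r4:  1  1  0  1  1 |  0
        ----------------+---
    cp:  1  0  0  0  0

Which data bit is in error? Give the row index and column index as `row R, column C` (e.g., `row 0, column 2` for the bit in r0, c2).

Recompute each row's even parity and compare to rp:
  r0: data parity 1, sent rp 0 → mismatch
  r1: data parity 1, sent rp 1 → ok
  r2: data parity 1, sent rp 1 → ok
  r3: data parity 1, sent rp 1 → ok
  r4: data parity 0, sent rp 0 → ok
Recompute each column's even parity and compare to cp:
  c0: data parity 1, sent cp 1 → ok
  c1: data parity 0, sent cp 0 → ok
  c2: data parity 0, sent cp 0 → ok
  c3: data parity 0, sent cp 0 → ok
  c4: data parity 1, sent cp 0 → mismatch
Exactly one row (r0) and one column (c4) fail → the flipped bit is at their intersection.

row 0, column 4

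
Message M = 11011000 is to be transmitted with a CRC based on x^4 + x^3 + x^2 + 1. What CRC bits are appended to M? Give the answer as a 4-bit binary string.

0110

Append 4 zeros: 110110000000. Divide by 11101 (XOR where the leading bit is 1):
  pos 0: 11011 XOR 11101 = 00110
  pos 2: 11000 XOR 11101 = 00101
  pos 4: 10100 XOR 11101 = 01001
  pos 5: 10010 XOR 11101 = 01111
  pos 6: 11110 XOR 11101 = 00011
Remainder (last 4 bits) = 0110. This is the CRC / FCS.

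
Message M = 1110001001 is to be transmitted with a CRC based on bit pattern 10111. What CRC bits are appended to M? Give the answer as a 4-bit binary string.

Append 4 zeros: 11100010010000. Divide by 10111 (XOR where the leading bit is 1):
  pos 0: 11100 XOR 10111 = 01011
  pos 1: 10110 XOR 10111 = 00001
  pos 5: 11001 XOR 10111 = 01110
  pos 6: 11100 XOR 10111 = 01011
  pos 7: 10110 XOR 10111 = 00001
Remainder (last 4 bits) = 0100. This is the CRC / FCS.

0100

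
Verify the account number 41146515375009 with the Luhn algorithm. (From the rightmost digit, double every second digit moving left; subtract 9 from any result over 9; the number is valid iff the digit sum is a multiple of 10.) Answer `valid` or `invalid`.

From the right, keep odd positions and double even positions (subtract 9 from any doubled value over 9):
  doubled (positions 2,4,...): 0 1 6 2 3 2 8 → sum 22
  kept (positions 1,3,...): 9 0 7 5 5 4 1 → sum 31
Total = 53.
53 mod 10 = 3, so the number is invalid.

invalid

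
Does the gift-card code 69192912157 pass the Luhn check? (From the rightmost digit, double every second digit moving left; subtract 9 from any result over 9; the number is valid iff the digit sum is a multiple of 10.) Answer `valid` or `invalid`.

valid

From the right, keep odd positions and double even positions (subtract 9 from any doubled value over 9):
  doubled (positions 2,4,...): 1 4 9 9 9 → sum 32
  kept (positions 1,3,...): 7 1 1 2 1 6 → sum 18
Total = 50.
50 mod 10 = 0, so the number is valid.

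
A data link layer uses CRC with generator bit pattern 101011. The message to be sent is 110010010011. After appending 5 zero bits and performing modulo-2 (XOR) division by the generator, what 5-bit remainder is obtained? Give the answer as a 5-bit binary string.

11000

Append 5 zeros: 11001001001100000. Divide by 101011 (XOR where the leading bit is 1):
  pos 0: 110010 XOR 101011 = 011001
  pos 1: 110010 XOR 101011 = 011001
  pos 2: 110011 XOR 101011 = 011000
  pos 3: 110000 XOR 101011 = 011011
  pos 4: 110110 XOR 101011 = 011101
  pos 5: 111011 XOR 101011 = 010000
  pos 6: 100001 XOR 101011 = 001010
  pos 8: 101000 XOR 101011 = 000011
Remainder (last 5 bits) = 11000. This is the CRC / FCS.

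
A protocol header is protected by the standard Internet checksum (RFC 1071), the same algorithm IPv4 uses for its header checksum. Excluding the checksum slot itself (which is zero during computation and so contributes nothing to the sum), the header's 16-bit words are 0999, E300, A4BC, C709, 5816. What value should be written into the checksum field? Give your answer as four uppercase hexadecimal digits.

One's-complement addition (fold any carry out of bit 15 back into bit 0):
  0x0999 + 0xE300 = 0x0EC99
  0xEC99 + 0xA4BC = 0x19155 → wrap carry → 0x9156
  0x9156 + 0xC709 = 0x1585F → wrap carry → 0x5860
  0x5860 + 0x5816 = 0x0B076
One's-complement sum = 0xB076.
Checksum = ~0xB076 & 0xFFFF = 0x4F89.

4F89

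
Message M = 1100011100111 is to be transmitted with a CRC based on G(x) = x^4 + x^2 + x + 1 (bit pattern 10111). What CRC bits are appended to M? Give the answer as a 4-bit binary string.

1111

Append 4 zeros: 11000111001110000. Divide by 10111 (XOR where the leading bit is 1):
  pos 0: 11000 XOR 10111 = 01111
  pos 1: 11111 XOR 10111 = 01000
  pos 2: 10001 XOR 10111 = 00110
  pos 4: 11010 XOR 10111 = 01101
  pos 5: 11010 XOR 10111 = 01101
  pos 6: 11011 XOR 10111 = 01100
  pos 7: 11001 XOR 10111 = 01110
  pos 8: 11101 XOR 10111 = 01010
  pos 9: 10100 XOR 10111 = 00011
  pos 12: 11000 XOR 10111 = 01111
Remainder (last 4 bits) = 1111. This is the CRC / FCS.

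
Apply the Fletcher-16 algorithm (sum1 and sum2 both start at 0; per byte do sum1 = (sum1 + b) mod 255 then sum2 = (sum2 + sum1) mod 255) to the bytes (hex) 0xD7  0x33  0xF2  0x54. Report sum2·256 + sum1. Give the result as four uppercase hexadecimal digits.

Running sums (mod 255):
  after byte 0 (0xD7): sum1=215, sum2=215
  after byte 1 (0x33): sum1=11, sum2=226
  after byte 2 (0xF2): sum1=253, sum2=224
  after byte 3 (0x54): sum1=82, sum2=51
Checksum = sum2·256 + sum1 = 51·256 + 82 = 13138 = 0x3352.

3352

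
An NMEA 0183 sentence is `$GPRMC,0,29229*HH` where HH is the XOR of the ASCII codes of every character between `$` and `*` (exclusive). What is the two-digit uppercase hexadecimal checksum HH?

XOR the ASCII codes of the payload characters:
  'G' = 0x47 → acc = 0x47
  'P' = 0x50 → acc = 0x17
  'R' = 0x52 → acc = 0x45
  'M' = 0x4D → acc = 0x08
  'C' = 0x43 → acc = 0x4B
  ',' = 0x2C → acc = 0x67
  '0' = 0x30 → acc = 0x57
  ',' = 0x2C → acc = 0x7B
  '2' = 0x32 → acc = 0x49
  '9' = 0x39 → acc = 0x70
  '2' = 0x32 → acc = 0x42
  '2' = 0x32 → acc = 0x70
  '9' = 0x39 → acc = 0x49
Checksum = 0x49.

49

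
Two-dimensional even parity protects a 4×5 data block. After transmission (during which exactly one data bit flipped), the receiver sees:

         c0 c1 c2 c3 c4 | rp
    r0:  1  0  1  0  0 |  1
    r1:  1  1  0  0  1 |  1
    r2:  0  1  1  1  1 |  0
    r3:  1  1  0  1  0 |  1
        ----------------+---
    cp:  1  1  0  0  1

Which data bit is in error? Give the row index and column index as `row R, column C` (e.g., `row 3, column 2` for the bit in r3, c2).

row 0, column 4

Recompute each row's even parity and compare to rp:
  r0: data parity 0, sent rp 1 → mismatch
  r1: data parity 1, sent rp 1 → ok
  r2: data parity 0, sent rp 0 → ok
  r3: data parity 1, sent rp 1 → ok
Recompute each column's even parity and compare to cp:
  c0: data parity 1, sent cp 1 → ok
  c1: data parity 1, sent cp 1 → ok
  c2: data parity 0, sent cp 0 → ok
  c3: data parity 0, sent cp 0 → ok
  c4: data parity 0, sent cp 1 → mismatch
Exactly one row (r0) and one column (c4) fail → the flipped bit is at their intersection.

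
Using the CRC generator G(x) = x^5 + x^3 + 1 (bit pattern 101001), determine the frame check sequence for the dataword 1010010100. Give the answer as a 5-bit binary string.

01101

Append 5 zeros: 101001010000000. Divide by 101001 (XOR where the leading bit is 1):
  pos 0: 101001 XOR 101001 = 000000
  pos 7: 100000 XOR 101001 = 001001
  pos 9: 100100 XOR 101001 = 001101
Remainder (last 5 bits) = 01101. This is the CRC / FCS.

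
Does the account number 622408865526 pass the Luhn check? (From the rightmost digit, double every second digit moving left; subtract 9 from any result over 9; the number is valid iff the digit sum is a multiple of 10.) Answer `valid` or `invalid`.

From the right, keep odd positions and double even positions (subtract 9 from any doubled value over 9):
  doubled (positions 2,4,...): 4 1 7 0 4 3 → sum 19
  kept (positions 1,3,...): 6 5 6 8 4 2 → sum 31
Total = 50.
50 mod 10 = 0, so the number is valid.

valid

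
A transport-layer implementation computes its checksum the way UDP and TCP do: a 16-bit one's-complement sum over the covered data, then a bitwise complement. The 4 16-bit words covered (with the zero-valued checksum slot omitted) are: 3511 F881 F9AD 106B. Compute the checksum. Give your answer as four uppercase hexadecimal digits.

C853

One's-complement addition (fold any carry out of bit 15 back into bit 0):
  0x3511 + 0xF881 = 0x12D92 → wrap carry → 0x2D93
  0x2D93 + 0xF9AD = 0x12740 → wrap carry → 0x2741
  0x2741 + 0x106B = 0x037AC
One's-complement sum = 0x37AC.
Checksum = ~0x37AC & 0xFFFF = 0xC853.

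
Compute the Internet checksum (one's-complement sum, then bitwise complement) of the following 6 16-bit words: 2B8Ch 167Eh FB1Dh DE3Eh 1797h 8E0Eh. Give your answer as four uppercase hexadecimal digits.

One's-complement addition (fold any carry out of bit 15 back into bit 0):
  0x2B8C + 0x167E = 0x0420A
  0x420A + 0xFB1D = 0x13D27 → wrap carry → 0x3D28
  0x3D28 + 0xDE3E = 0x11B66 → wrap carry → 0x1B67
  0x1B67 + 0x1797 = 0x032FE
  0x32FE + 0x8E0E = 0x0C10C
One's-complement sum = 0xC10C.
Checksum = ~0xC10C & 0xFFFF = 0x3EF3.

3EF3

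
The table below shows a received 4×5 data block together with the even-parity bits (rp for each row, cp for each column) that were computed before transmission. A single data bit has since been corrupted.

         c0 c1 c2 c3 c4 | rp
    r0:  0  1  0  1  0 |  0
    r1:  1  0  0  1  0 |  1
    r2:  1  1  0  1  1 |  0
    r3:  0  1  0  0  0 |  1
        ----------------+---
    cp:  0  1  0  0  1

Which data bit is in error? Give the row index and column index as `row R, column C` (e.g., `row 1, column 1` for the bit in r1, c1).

row 1, column 3

Recompute each row's even parity and compare to rp:
  r0: data parity 0, sent rp 0 → ok
  r1: data parity 0, sent rp 1 → mismatch
  r2: data parity 0, sent rp 0 → ok
  r3: data parity 1, sent rp 1 → ok
Recompute each column's even parity and compare to cp:
  c0: data parity 0, sent cp 0 → ok
  c1: data parity 1, sent cp 1 → ok
  c2: data parity 0, sent cp 0 → ok
  c3: data parity 1, sent cp 0 → mismatch
  c4: data parity 1, sent cp 1 → ok
Exactly one row (r1) and one column (c3) fail → the flipped bit is at their intersection.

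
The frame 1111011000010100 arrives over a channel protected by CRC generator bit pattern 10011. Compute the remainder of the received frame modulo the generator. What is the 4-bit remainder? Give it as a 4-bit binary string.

Modulo-2 division of 1111011000010100 by 10011:
  pos 0: 11110 XOR 10011 = 01101
  pos 1: 11011 XOR 10011 = 01000
  pos 2: 10001 XOR 10011 = 00010
  pos 5: 10000 XOR 10011 = 00011
  pos 8: 11010 XOR 10011 = 01001
  pos 9: 10011 XOR 10011 = 00000
Remainder = 0000 (zero — the frame passes the CRC check).

0000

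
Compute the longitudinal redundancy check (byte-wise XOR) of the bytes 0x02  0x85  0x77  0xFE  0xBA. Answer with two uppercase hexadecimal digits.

XOR the bytes together:
  start with 0x02
  0x02 ⊕ 0x85 = 0x87
  0x87 ⊕ 0x77 = 0xF0
  0xF0 ⊕ 0xFE = 0x0E
  0x0E ⊕ 0xBA = 0xB4

B4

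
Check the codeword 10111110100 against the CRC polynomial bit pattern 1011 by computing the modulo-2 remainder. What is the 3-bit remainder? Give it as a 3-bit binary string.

000

Modulo-2 division of 10111110100 by 1011:
  pos 0: 1011 XOR 1011 = 0000
  pos 4: 1110 XOR 1011 = 0101
  pos 5: 1011 XOR 1011 = 0000
Remainder = 000 (zero — the frame passes the CRC check).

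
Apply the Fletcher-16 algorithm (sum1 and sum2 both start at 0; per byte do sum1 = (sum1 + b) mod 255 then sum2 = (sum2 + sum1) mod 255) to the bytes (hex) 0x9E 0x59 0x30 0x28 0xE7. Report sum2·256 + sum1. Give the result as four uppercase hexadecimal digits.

Running sums (mod 255):
  after byte 0 (0x9E): sum1=158, sum2=158
  after byte 1 (0x59): sum1=247, sum2=150
  after byte 2 (0x30): sum1=40, sum2=190
  after byte 3 (0x28): sum1=80, sum2=15
  after byte 4 (0xE7): sum1=56, sum2=71
Checksum = sum2·256 + sum1 = 71·256 + 56 = 18232 = 0x4738.

4738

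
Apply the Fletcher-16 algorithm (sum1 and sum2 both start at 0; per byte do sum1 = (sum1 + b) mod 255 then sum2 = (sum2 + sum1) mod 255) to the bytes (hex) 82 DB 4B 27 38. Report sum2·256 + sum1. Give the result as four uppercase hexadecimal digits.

6409

Running sums (mod 255):
  after byte 0 (82): sum1=130, sum2=130
  after byte 1 (DB): sum1=94, sum2=224
  after byte 2 (4B): sum1=169, sum2=138
  after byte 3 (27): sum1=208, sum2=91
  after byte 4 (38): sum1=9, sum2=100
Checksum = sum2·256 + sum1 = 100·256 + 9 = 25609 = 0x6409.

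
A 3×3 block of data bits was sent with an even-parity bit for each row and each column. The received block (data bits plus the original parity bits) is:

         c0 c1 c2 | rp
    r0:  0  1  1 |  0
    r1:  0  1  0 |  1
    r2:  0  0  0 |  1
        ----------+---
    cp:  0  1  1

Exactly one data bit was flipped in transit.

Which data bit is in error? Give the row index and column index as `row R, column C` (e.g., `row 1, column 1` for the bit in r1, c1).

Recompute each row's even parity and compare to rp:
  r0: data parity 0, sent rp 0 → ok
  r1: data parity 1, sent rp 1 → ok
  r2: data parity 0, sent rp 1 → mismatch
Recompute each column's even parity and compare to cp:
  c0: data parity 0, sent cp 0 → ok
  c1: data parity 0, sent cp 1 → mismatch
  c2: data parity 1, sent cp 1 → ok
Exactly one row (r2) and one column (c1) fail → the flipped bit is at their intersection.

row 2, column 1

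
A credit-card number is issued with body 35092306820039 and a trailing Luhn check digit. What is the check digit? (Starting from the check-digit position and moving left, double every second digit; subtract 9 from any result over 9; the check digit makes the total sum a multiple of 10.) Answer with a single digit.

Partial digits right→left: 9 3 0 0 2 8 6 0 3 2 9 0 5 3
Double every second digit counting from the check-digit position (so the 1st, 3rd, 5th, ... of the partial from the right).
  doubled (with −9 where >9): 9 0 4 3 6 9 1 → sum 32
  kept as-is: 3 0 8 0 2 0 3 → sum 16
Total = 32 + 16 = 48.
Check digit = (10 − (48 mod 10)) mod 10 = 2.

2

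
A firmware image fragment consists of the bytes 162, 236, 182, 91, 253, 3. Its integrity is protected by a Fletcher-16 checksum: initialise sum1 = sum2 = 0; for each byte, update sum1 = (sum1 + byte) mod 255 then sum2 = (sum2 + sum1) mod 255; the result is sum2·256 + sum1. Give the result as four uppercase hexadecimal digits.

5CA2

Running sums (mod 255):
  after byte 0 (162): sum1=162, sum2=162
  after byte 1 (236): sum1=143, sum2=50
  after byte 2 (182): sum1=70, sum2=120
  after byte 3 (91): sum1=161, sum2=26
  after byte 4 (253): sum1=159, sum2=185
  after byte 5 (3): sum1=162, sum2=92
Checksum = sum2·256 + sum1 = 92·256 + 162 = 23714 = 0x5CA2.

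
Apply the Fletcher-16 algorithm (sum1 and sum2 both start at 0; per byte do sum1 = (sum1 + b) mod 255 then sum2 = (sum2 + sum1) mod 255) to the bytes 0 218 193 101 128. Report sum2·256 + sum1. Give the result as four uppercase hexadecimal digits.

FB82

Running sums (mod 255):
  after byte 0 (0): sum1=0, sum2=0
  after byte 1 (218): sum1=218, sum2=218
  after byte 2 (193): sum1=156, sum2=119
  after byte 3 (101): sum1=2, sum2=121
  after byte 4 (128): sum1=130, sum2=251
Checksum = sum2·256 + sum1 = 251·256 + 130 = 64386 = 0xFB82.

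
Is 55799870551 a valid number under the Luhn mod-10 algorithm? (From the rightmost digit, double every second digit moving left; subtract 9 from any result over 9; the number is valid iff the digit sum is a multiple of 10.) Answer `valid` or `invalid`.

From the right, keep odd positions and double even positions (subtract 9 from any doubled value over 9):
  doubled (positions 2,4,...): 1 0 7 9 1 → sum 18
  kept (positions 1,3,...): 1 5 7 9 7 5 → sum 34
Total = 52.
52 mod 10 = 2, so the number is invalid.

invalid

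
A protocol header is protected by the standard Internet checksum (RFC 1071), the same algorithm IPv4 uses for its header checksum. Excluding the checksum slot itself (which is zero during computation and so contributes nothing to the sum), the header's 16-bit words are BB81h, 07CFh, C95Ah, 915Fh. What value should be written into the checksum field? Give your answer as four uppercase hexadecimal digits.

One's-complement addition (fold any carry out of bit 15 back into bit 0):
  0xBB81 + 0x07CF = 0x0C350
  0xC350 + 0xC95A = 0x18CAA → wrap carry → 0x8CAB
  0x8CAB + 0x915F = 0x11E0A → wrap carry → 0x1E0B
One's-complement sum = 0x1E0B.
Checksum = ~0x1E0B & 0xFFFF = 0xE1F4.

E1F4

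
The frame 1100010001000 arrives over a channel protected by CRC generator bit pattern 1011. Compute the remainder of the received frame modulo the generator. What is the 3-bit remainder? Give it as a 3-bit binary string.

Modulo-2 division of 1100010001000 by 1011:
  pos 0: 1100 XOR 1011 = 0111
  pos 1: 1110 XOR 1011 = 0101
  pos 2: 1011 XOR 1011 = 0000
  pos 9: 1000 XOR 1011 = 0011
Remainder = 011 (nonzero — an error is detected).

011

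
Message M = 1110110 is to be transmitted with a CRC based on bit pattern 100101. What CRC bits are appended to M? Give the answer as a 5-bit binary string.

10010

Append 5 zeros: 111011000000. Divide by 100101 (XOR where the leading bit is 1):
  pos 0: 111011 XOR 100101 = 011110
  pos 1: 111100 XOR 100101 = 011001
  pos 2: 110010 XOR 100101 = 010111
  pos 3: 101110 XOR 100101 = 001011
  pos 5: 101100 XOR 100101 = 001001
Remainder (last 5 bits) = 10010. This is the CRC / FCS.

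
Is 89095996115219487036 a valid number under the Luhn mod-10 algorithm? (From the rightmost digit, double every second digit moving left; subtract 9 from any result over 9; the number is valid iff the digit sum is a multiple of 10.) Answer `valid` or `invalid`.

valid

From the right, keep odd positions and double even positions (subtract 9 from any doubled value over 9):
  doubled (positions 2,4,...): 6 5 8 2 1 2 9 1 0 7 → sum 41
  kept (positions 1,3,...): 6 0 8 9 2 1 6 9 9 9 → sum 59
Total = 100.
100 mod 10 = 0, so the number is valid.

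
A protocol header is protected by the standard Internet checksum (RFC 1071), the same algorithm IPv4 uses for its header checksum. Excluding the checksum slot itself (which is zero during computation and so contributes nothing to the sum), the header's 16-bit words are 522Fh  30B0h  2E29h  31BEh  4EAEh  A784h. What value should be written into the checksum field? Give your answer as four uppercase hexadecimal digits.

2706

One's-complement addition (fold any carry out of bit 15 back into bit 0):
  0x522F + 0x30B0 = 0x082DF
  0x82DF + 0x2E29 = 0x0B108
  0xB108 + 0x31BE = 0x0E2C6
  0xE2C6 + 0x4EAE = 0x13174 → wrap carry → 0x3175
  0x3175 + 0xA784 = 0x0D8F9
One's-complement sum = 0xD8F9.
Checksum = ~0xD8F9 & 0xFFFF = 0x2706.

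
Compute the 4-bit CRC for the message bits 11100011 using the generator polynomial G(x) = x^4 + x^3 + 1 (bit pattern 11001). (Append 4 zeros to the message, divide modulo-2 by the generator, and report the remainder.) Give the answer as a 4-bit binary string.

0000

Append 4 zeros: 111000110000. Divide by 11001 (XOR where the leading bit is 1):
  pos 0: 11100 XOR 11001 = 00101
  pos 2: 10101 XOR 11001 = 01100
  pos 3: 11001 XOR 11001 = 00000
Remainder (last 4 bits) = 0000. This is the CRC / FCS.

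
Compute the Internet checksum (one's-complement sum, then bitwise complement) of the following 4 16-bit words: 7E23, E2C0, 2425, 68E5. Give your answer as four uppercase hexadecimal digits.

1211

One's-complement addition (fold any carry out of bit 15 back into bit 0):
  0x7E23 + 0xE2C0 = 0x160E3 → wrap carry → 0x60E4
  0x60E4 + 0x2425 = 0x08509
  0x8509 + 0x68E5 = 0x0EDEE
One's-complement sum = 0xEDEE.
Checksum = ~0xEDEE & 0xFFFF = 0x1211.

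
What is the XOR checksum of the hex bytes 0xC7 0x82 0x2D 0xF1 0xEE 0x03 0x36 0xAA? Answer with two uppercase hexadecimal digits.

XOR the bytes together:
  start with 0xC7
  0xC7 ⊕ 0x82 = 0x45
  0x45 ⊕ 0x2D = 0x68
  0x68 ⊕ 0xF1 = 0x99
  0x99 ⊕ 0xEE = 0x77
  0x77 ⊕ 0x03 = 0x74
  0x74 ⊕ 0x36 = 0x42
  0x42 ⊕ 0xAA = 0xE8

E8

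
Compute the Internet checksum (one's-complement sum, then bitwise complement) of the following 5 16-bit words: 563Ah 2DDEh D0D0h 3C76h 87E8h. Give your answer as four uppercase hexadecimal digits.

One's-complement addition (fold any carry out of bit 15 back into bit 0):
  0x563A + 0x2DDE = 0x08418
  0x8418 + 0xD0D0 = 0x154E8 → wrap carry → 0x54E9
  0x54E9 + 0x3C76 = 0x0915F
  0x915F + 0x87E8 = 0x11947 → wrap carry → 0x1948
One's-complement sum = 0x1948.
Checksum = ~0x1948 & 0xFFFF = 0xE6B7.

E6B7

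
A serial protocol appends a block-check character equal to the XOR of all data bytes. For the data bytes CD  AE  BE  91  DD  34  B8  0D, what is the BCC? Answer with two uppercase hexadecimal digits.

10

XOR the bytes together:
  start with 0xCD
  0xCD ⊕ 0xAE = 0x63
  0x63 ⊕ 0xBE = 0xDD
  0xDD ⊕ 0x91 = 0x4C
  0x4C ⊕ 0xDD = 0x91
  0x91 ⊕ 0x34 = 0xA5
  0xA5 ⊕ 0xB8 = 0x1D
  0x1D ⊕ 0x0D = 0x10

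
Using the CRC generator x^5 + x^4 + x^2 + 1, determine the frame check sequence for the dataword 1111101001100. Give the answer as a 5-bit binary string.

00011

Append 5 zeros: 111110100110000000. Divide by 110101 (XOR where the leading bit is 1):
  pos 0: 111110 XOR 110101 = 001011
  pos 2: 101110 XOR 110101 = 011011
  pos 3: 110110 XOR 110101 = 000011
  pos 7: 111100 XOR 110101 = 001001
  pos 9: 100100 XOR 110101 = 010001
  pos 10: 100010 XOR 110101 = 010111
  pos 11: 101110 XOR 110101 = 011011
  pos 12: 110110 XOR 110101 = 000011
Remainder (last 5 bits) = 00011. This is the CRC / FCS.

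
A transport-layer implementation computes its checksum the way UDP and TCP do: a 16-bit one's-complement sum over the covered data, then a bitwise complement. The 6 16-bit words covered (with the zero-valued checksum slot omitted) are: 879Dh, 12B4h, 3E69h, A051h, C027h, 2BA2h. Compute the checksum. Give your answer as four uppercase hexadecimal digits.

9B29

One's-complement addition (fold any carry out of bit 15 back into bit 0):
  0x879D + 0x12B4 = 0x09A51
  0x9A51 + 0x3E69 = 0x0D8BA
  0xD8BA + 0xA051 = 0x1790B → wrap carry → 0x790C
  0x790C + 0xC027 = 0x13933 → wrap carry → 0x3934
  0x3934 + 0x2BA2 = 0x064D6
One's-complement sum = 0x64D6.
Checksum = ~0x64D6 & 0xFFFF = 0x9B29.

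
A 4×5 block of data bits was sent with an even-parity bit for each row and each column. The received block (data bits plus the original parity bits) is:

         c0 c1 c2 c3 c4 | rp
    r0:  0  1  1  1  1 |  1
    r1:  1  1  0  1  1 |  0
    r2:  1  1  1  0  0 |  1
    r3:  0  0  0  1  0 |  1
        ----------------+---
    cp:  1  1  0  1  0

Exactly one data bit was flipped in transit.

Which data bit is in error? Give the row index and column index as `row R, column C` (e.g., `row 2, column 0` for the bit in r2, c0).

Recompute each row's even parity and compare to rp:
  r0: data parity 0, sent rp 1 → mismatch
  r1: data parity 0, sent rp 0 → ok
  r2: data parity 1, sent rp 1 → ok
  r3: data parity 1, sent rp 1 → ok
Recompute each column's even parity and compare to cp:
  c0: data parity 0, sent cp 1 → mismatch
  c1: data parity 1, sent cp 1 → ok
  c2: data parity 0, sent cp 0 → ok
  c3: data parity 1, sent cp 1 → ok
  c4: data parity 0, sent cp 0 → ok
Exactly one row (r0) and one column (c0) fail → the flipped bit is at their intersection.

row 0, column 0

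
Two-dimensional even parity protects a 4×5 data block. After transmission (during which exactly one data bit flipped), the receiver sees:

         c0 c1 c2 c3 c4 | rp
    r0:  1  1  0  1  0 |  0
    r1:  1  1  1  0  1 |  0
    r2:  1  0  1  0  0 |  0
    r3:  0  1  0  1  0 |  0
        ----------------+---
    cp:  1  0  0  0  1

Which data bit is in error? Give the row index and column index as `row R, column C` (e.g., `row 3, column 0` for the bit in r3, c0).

row 0, column 1

Recompute each row's even parity and compare to rp:
  r0: data parity 1, sent rp 0 → mismatch
  r1: data parity 0, sent rp 0 → ok
  r2: data parity 0, sent rp 0 → ok
  r3: data parity 0, sent rp 0 → ok
Recompute each column's even parity and compare to cp:
  c0: data parity 1, sent cp 1 → ok
  c1: data parity 1, sent cp 0 → mismatch
  c2: data parity 0, sent cp 0 → ok
  c3: data parity 0, sent cp 0 → ok
  c4: data parity 1, sent cp 1 → ok
Exactly one row (r0) and one column (c1) fail → the flipped bit is at their intersection.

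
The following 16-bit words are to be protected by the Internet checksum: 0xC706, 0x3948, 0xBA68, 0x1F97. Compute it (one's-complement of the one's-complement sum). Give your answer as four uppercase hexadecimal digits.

One's-complement addition (fold any carry out of bit 15 back into bit 0):
  0xC706 + 0x3948 = 0x1004E → wrap carry → 0x004F
  0x004F + 0xBA68 = 0x0BAB7
  0xBAB7 + 0x1F97 = 0x0DA4E
One's-complement sum = 0xDA4E.
Checksum = ~0xDA4E & 0xFFFF = 0x25B1.

25B1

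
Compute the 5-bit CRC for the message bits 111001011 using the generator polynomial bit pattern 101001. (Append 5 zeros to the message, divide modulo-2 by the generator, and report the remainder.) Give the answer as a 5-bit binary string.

Append 5 zeros: 11100101100000. Divide by 101001 (XOR where the leading bit is 1):
  pos 0: 111001 XOR 101001 = 010000
  pos 1: 100000 XOR 101001 = 001001
  pos 3: 100111 XOR 101001 = 001110
  pos 5: 111000 XOR 101001 = 010001
  pos 6: 100010 XOR 101001 = 001011
  pos 8: 101100 XOR 101001 = 000101
Remainder (last 5 bits) = 00101. This is the CRC / FCS.

00101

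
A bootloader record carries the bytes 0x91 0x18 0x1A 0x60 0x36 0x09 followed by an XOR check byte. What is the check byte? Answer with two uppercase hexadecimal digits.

XOR the bytes together:
  start with 0x91
  0x91 ⊕ 0x18 = 0x89
  0x89 ⊕ 0x1A = 0x93
  0x93 ⊕ 0x60 = 0xF3
  0xF3 ⊕ 0x36 = 0xC5
  0xC5 ⊕ 0x09 = 0xCC

CC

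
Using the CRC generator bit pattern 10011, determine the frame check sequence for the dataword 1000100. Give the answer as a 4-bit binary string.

1011

Append 4 zeros: 10001000000. Divide by 10011 (XOR where the leading bit is 1):
  pos 0: 10001 XOR 10011 = 00010
  pos 3: 10000 XOR 10011 = 00011
  pos 6: 11000 XOR 10011 = 01011
Remainder (last 4 bits) = 1011. This is the CRC / FCS.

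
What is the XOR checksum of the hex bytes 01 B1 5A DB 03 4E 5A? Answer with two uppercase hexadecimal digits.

XOR the bytes together:
  start with 0x01
  0x01 ⊕ 0xB1 = 0xB0
  0xB0 ⊕ 0x5A = 0xEA
  0xEA ⊕ 0xDB = 0x31
  0x31 ⊕ 0x03 = 0x32
  0x32 ⊕ 0x4E = 0x7C
  0x7C ⊕ 0x5A = 0x26

26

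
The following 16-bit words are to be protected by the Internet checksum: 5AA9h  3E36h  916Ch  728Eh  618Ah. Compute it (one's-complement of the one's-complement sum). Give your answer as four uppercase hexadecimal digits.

One's-complement addition (fold any carry out of bit 15 back into bit 0):
  0x5AA9 + 0x3E36 = 0x098DF
  0x98DF + 0x916C = 0x12A4B → wrap carry → 0x2A4C
  0x2A4C + 0x728E = 0x09CDA
  0x9CDA + 0x618A = 0x0FE64
One's-complement sum = 0xFE64.
Checksum = ~0xFE64 & 0xFFFF = 0x019B.

019B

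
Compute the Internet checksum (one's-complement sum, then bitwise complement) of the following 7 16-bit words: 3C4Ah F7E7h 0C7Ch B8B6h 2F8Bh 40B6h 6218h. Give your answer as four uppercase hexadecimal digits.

3441

One's-complement addition (fold any carry out of bit 15 back into bit 0):
  0x3C4A + 0xF7E7 = 0x13431 → wrap carry → 0x3432
  0x3432 + 0x0C7C = 0x040AE
  0x40AE + 0xB8B6 = 0x0F964
  0xF964 + 0x2F8B = 0x128EF → wrap carry → 0x28F0
  0x28F0 + 0x40B6 = 0x069A6
  0x69A6 + 0x6218 = 0x0CBBE
One's-complement sum = 0xCBBE.
Checksum = ~0xCBBE & 0xFFFF = 0x3441.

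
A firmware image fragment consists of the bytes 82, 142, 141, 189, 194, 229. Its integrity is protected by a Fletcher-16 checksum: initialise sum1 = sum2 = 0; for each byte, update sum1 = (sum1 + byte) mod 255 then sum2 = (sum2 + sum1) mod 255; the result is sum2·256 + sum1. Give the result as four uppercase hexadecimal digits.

Running sums (mod 255):
  after byte 0 (82): sum1=82, sum2=82
  after byte 1 (142): sum1=224, sum2=51
  after byte 2 (141): sum1=110, sum2=161
  after byte 3 (189): sum1=44, sum2=205
  after byte 4 (194): sum1=238, sum2=188
  after byte 5 (229): sum1=212, sum2=145
Checksum = sum2·256 + sum1 = 145·256 + 212 = 37332 = 0x91D4.

91D4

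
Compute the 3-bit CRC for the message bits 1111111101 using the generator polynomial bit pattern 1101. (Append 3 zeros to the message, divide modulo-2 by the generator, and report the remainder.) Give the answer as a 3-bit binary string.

110

Append 3 zeros: 1111111101000. Divide by 1101 (XOR where the leading bit is 1):
  pos 0: 1111 XOR 1101 = 0010
  pos 2: 1011 XOR 1101 = 0110
  pos 3: 1101 XOR 1101 = 0000
  pos 7: 1010 XOR 1101 = 0111
  pos 8: 1110 XOR 1101 = 0011
Remainder (last 3 bits) = 110. This is the CRC / FCS.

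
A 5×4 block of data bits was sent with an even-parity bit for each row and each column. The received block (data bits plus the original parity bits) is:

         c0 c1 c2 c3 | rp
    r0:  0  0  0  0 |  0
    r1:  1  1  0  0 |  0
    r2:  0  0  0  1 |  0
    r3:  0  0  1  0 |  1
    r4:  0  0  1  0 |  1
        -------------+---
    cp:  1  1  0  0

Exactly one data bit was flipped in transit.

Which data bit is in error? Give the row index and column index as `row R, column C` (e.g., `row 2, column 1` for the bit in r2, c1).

Recompute each row's even parity and compare to rp:
  r0: data parity 0, sent rp 0 → ok
  r1: data parity 0, sent rp 0 → ok
  r2: data parity 1, sent rp 0 → mismatch
  r3: data parity 1, sent rp 1 → ok
  r4: data parity 1, sent rp 1 → ok
Recompute each column's even parity and compare to cp:
  c0: data parity 1, sent cp 1 → ok
  c1: data parity 1, sent cp 1 → ok
  c2: data parity 0, sent cp 0 → ok
  c3: data parity 1, sent cp 0 → mismatch
Exactly one row (r2) and one column (c3) fail → the flipped bit is at their intersection.

row 2, column 3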